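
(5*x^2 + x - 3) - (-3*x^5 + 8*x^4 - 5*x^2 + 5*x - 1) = 3*x^5 - 8*x^4 + 10*x^2 - 4*x - 2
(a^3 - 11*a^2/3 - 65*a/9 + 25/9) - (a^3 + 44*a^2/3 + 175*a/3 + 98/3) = -55*a^2/3 - 590*a/9 - 269/9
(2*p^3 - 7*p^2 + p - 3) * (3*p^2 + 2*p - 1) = 6*p^5 - 17*p^4 - 13*p^3 - 7*p + 3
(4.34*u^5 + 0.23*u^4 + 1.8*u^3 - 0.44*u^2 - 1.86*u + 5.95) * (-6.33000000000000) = -27.4722*u^5 - 1.4559*u^4 - 11.394*u^3 + 2.7852*u^2 + 11.7738*u - 37.6635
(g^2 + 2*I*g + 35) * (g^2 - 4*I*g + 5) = g^4 - 2*I*g^3 + 48*g^2 - 130*I*g + 175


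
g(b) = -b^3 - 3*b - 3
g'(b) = -3*b^2 - 3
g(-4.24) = 85.95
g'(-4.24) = -56.93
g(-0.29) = -2.11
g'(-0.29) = -3.25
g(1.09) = -7.57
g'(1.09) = -6.56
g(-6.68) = 315.12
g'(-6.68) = -136.87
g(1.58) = -11.68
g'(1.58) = -10.49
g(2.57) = -27.68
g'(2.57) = -22.81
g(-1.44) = 4.31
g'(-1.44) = -9.22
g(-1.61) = 6.00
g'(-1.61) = -10.78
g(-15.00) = 3417.00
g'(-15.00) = -678.00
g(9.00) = -759.00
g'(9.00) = -246.00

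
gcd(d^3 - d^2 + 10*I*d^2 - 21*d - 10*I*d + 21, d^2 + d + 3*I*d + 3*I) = d + 3*I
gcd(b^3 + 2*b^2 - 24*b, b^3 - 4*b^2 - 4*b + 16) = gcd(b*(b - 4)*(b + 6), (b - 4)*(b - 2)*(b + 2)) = b - 4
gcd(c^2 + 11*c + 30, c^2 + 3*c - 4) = 1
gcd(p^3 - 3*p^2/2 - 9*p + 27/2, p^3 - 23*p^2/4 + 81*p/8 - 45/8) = p^2 - 9*p/2 + 9/2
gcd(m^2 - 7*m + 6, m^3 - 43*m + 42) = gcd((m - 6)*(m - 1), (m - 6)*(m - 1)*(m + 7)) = m^2 - 7*m + 6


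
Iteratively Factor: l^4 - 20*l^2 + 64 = (l + 4)*(l^3 - 4*l^2 - 4*l + 16) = (l - 4)*(l + 4)*(l^2 - 4) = (l - 4)*(l - 2)*(l + 4)*(l + 2)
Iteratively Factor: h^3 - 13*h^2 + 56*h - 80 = (h - 4)*(h^2 - 9*h + 20) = (h - 4)^2*(h - 5)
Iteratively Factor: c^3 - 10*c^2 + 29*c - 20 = (c - 1)*(c^2 - 9*c + 20) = (c - 5)*(c - 1)*(c - 4)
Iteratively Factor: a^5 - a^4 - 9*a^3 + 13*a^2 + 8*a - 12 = (a + 3)*(a^4 - 4*a^3 + 3*a^2 + 4*a - 4) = (a - 2)*(a + 3)*(a^3 - 2*a^2 - a + 2) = (a - 2)^2*(a + 3)*(a^2 - 1) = (a - 2)^2*(a + 1)*(a + 3)*(a - 1)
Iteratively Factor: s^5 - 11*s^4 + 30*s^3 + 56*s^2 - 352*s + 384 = (s - 4)*(s^4 - 7*s^3 + 2*s^2 + 64*s - 96) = (s - 4)^2*(s^3 - 3*s^2 - 10*s + 24) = (s - 4)^3*(s^2 + s - 6) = (s - 4)^3*(s - 2)*(s + 3)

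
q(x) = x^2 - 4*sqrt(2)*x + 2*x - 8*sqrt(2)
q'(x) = 2*x - 4*sqrt(2) + 2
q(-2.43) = 3.48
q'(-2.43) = -8.52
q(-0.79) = -7.80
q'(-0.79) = -5.24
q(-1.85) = -1.13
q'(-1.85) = -7.36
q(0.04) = -11.46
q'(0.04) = -3.58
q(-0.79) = -7.80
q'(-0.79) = -5.24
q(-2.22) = 1.73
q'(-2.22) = -8.10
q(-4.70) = 27.96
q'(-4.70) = -13.06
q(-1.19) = -5.55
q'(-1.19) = -6.04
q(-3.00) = 8.66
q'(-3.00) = -9.66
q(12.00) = 88.80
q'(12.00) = 20.34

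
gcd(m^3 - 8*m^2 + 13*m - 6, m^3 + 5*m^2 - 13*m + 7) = m^2 - 2*m + 1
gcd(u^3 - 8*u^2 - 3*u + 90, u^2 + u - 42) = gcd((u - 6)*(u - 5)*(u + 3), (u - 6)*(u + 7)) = u - 6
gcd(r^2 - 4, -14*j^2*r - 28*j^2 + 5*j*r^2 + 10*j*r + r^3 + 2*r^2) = r + 2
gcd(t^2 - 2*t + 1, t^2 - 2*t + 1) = t^2 - 2*t + 1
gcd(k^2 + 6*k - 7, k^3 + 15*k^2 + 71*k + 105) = k + 7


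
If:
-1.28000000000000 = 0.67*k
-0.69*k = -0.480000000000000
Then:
No Solution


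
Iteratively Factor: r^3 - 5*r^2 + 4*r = (r)*(r^2 - 5*r + 4) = r*(r - 1)*(r - 4)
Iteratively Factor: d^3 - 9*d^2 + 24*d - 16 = (d - 4)*(d^2 - 5*d + 4) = (d - 4)*(d - 1)*(d - 4)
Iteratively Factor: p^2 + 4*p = (p)*(p + 4)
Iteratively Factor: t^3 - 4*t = (t)*(t^2 - 4) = t*(t + 2)*(t - 2)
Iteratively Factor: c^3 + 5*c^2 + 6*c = (c + 2)*(c^2 + 3*c) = (c + 2)*(c + 3)*(c)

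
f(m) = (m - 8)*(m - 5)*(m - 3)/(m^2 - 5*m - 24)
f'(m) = (5 - 2*m)*(m - 8)*(m - 5)*(m - 3)/(m^2 - 5*m - 24)^2 + (m - 8)*(m - 5)/(m^2 - 5*m - 24) + (m - 8)*(m - 3)/(m^2 - 5*m - 24) + (m - 5)*(m - 3)/(m^2 - 5*m - 24) = (m^2 + 6*m - 39)/(m^2 + 6*m + 9)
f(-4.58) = -45.96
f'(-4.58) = -18.23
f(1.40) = 1.31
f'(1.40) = -1.48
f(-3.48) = -114.48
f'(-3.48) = -207.33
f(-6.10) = -32.58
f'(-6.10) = -3.99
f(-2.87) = 355.36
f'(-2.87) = -2839.24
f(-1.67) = 23.42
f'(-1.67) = -26.14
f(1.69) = 0.92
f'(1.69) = -1.18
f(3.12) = -0.04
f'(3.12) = -0.28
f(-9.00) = -28.00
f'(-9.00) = -0.33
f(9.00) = 2.00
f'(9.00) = 0.67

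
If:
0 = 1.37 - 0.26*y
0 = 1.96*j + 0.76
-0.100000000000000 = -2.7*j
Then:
No Solution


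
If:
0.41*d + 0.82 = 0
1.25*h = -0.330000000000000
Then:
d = -2.00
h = -0.26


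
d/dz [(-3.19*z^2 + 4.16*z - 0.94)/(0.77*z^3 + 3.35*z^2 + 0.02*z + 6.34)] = (2.4563*z^4 - 6.4064*z^3 - 11.8284*z^2 - 34.1512*z + 26.3932)/(0.5929*z^6 + 5.159*z^5 + 11.2533*z^4 + 9.8976*z^3 + 42.4784*z^2 + 0.2536*z + 40.1956)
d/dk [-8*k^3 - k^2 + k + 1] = -24*k^2 - 2*k + 1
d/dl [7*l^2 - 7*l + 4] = 14*l - 7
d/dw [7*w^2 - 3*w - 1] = 14*w - 3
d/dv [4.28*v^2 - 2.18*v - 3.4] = 8.56*v - 2.18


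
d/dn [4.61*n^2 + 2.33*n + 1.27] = 9.22*n + 2.33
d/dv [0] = 0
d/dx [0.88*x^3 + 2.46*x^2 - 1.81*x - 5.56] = 2.64*x^2 + 4.92*x - 1.81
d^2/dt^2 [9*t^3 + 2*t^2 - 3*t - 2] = 54*t + 4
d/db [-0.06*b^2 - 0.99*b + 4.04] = -0.12*b - 0.99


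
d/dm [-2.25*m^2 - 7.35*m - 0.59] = -4.5*m - 7.35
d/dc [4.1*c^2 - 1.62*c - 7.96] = 8.2*c - 1.62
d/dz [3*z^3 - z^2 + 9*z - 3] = 9*z^2 - 2*z + 9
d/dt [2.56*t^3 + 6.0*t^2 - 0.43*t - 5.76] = 7.68*t^2 + 12.0*t - 0.43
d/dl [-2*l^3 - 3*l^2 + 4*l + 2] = -6*l^2 - 6*l + 4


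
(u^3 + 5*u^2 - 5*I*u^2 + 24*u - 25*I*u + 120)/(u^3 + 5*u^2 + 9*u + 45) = (u - 8*I)/(u - 3*I)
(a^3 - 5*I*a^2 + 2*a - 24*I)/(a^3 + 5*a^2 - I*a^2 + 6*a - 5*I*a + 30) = (a - 4*I)/(a + 5)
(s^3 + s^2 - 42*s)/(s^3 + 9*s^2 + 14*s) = (s - 6)/(s + 2)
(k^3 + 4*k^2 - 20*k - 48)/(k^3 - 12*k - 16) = (k + 6)/(k + 2)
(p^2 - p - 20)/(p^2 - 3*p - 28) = (p - 5)/(p - 7)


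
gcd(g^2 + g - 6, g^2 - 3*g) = 1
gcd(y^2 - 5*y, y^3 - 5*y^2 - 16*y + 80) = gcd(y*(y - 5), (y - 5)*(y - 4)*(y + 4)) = y - 5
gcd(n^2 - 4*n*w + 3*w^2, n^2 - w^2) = -n + w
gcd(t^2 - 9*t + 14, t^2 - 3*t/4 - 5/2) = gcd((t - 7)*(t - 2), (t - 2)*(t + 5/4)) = t - 2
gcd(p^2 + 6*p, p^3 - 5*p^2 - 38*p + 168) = p + 6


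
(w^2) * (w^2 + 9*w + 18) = w^4 + 9*w^3 + 18*w^2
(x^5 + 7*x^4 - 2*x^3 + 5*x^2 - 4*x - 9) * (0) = 0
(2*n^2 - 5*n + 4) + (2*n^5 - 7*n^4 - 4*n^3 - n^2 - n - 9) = 2*n^5 - 7*n^4 - 4*n^3 + n^2 - 6*n - 5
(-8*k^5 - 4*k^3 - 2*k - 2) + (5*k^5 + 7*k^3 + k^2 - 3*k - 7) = -3*k^5 + 3*k^3 + k^2 - 5*k - 9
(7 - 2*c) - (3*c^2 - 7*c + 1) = -3*c^2 + 5*c + 6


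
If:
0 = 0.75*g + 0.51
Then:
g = -0.68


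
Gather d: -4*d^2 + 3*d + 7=-4*d^2 + 3*d + 7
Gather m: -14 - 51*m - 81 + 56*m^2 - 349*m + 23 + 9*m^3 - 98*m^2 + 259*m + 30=9*m^3 - 42*m^2 - 141*m - 42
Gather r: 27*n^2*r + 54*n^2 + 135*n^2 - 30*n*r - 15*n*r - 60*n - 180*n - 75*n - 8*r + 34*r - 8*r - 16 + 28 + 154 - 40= 189*n^2 - 315*n + r*(27*n^2 - 45*n + 18) + 126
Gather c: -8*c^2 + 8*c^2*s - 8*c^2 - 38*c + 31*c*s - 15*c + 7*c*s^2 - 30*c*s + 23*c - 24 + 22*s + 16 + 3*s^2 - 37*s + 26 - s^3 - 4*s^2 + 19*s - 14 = c^2*(8*s - 16) + c*(7*s^2 + s - 30) - s^3 - s^2 + 4*s + 4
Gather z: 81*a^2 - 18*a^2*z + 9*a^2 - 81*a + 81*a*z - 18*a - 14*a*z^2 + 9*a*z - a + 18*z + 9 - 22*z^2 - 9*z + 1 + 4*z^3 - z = 90*a^2 - 100*a + 4*z^3 + z^2*(-14*a - 22) + z*(-18*a^2 + 90*a + 8) + 10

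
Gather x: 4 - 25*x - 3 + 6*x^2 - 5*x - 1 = 6*x^2 - 30*x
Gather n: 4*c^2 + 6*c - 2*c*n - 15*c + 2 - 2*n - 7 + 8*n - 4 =4*c^2 - 9*c + n*(6 - 2*c) - 9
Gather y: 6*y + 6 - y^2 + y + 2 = -y^2 + 7*y + 8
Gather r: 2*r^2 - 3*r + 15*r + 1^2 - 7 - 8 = 2*r^2 + 12*r - 14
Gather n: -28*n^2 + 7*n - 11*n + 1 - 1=-28*n^2 - 4*n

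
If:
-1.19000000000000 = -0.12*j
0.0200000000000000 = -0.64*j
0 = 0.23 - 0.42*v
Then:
No Solution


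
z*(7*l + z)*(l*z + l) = 7*l^2*z^2 + 7*l^2*z + l*z^3 + l*z^2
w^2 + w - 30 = (w - 5)*(w + 6)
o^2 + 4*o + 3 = (o + 1)*(o + 3)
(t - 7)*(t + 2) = t^2 - 5*t - 14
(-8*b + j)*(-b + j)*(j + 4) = 8*b^2*j + 32*b^2 - 9*b*j^2 - 36*b*j + j^3 + 4*j^2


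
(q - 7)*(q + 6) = q^2 - q - 42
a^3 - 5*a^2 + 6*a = a*(a - 3)*(a - 2)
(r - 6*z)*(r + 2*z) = r^2 - 4*r*z - 12*z^2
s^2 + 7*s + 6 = (s + 1)*(s + 6)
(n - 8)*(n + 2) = n^2 - 6*n - 16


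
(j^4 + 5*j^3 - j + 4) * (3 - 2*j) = -2*j^5 - 7*j^4 + 15*j^3 + 2*j^2 - 11*j + 12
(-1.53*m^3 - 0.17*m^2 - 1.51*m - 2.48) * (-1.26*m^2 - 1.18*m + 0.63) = 1.9278*m^5 + 2.0196*m^4 + 1.1393*m^3 + 4.7995*m^2 + 1.9751*m - 1.5624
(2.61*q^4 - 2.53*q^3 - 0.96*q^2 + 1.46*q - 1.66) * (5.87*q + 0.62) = 15.3207*q^5 - 13.2329*q^4 - 7.2038*q^3 + 7.975*q^2 - 8.839*q - 1.0292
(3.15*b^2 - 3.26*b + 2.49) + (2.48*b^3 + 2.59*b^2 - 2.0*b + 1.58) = 2.48*b^3 + 5.74*b^2 - 5.26*b + 4.07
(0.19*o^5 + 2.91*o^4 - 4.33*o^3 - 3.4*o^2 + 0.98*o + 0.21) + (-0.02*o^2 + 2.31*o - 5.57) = 0.19*o^5 + 2.91*o^4 - 4.33*o^3 - 3.42*o^2 + 3.29*o - 5.36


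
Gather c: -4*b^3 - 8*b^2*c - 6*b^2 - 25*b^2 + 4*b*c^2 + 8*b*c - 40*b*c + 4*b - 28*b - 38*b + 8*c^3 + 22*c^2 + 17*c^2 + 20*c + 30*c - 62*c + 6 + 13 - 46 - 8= -4*b^3 - 31*b^2 - 62*b + 8*c^3 + c^2*(4*b + 39) + c*(-8*b^2 - 32*b - 12) - 35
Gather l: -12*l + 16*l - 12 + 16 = 4*l + 4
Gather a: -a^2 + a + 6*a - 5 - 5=-a^2 + 7*a - 10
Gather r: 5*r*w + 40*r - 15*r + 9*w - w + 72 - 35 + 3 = r*(5*w + 25) + 8*w + 40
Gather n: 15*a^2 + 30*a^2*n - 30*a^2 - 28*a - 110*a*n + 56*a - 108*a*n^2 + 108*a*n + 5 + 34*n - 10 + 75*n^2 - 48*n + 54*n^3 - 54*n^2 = -15*a^2 + 28*a + 54*n^3 + n^2*(21 - 108*a) + n*(30*a^2 - 2*a - 14) - 5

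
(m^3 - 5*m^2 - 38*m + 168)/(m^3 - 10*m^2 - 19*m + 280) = (m^2 + 2*m - 24)/(m^2 - 3*m - 40)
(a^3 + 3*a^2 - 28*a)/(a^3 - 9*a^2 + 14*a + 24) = a*(a + 7)/(a^2 - 5*a - 6)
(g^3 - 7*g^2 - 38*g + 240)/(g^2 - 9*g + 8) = (g^2 + g - 30)/(g - 1)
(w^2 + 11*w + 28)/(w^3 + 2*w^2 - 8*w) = (w + 7)/(w*(w - 2))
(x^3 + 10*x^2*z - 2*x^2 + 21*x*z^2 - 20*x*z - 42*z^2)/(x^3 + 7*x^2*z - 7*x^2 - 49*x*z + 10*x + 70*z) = (x + 3*z)/(x - 5)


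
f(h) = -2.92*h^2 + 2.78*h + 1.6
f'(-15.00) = 90.38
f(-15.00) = -697.10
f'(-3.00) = 20.30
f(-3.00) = -33.02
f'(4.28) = -22.22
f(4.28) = -39.99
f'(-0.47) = 5.52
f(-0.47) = -0.35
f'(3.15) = -15.62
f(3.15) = -18.62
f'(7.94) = -43.59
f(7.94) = -160.41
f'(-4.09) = 26.67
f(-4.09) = -58.62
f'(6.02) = -32.38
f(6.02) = -87.49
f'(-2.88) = 19.60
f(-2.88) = -30.63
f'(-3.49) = 23.16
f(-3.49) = -43.67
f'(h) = 2.78 - 5.84*h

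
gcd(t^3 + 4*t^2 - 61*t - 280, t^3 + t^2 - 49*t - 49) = t + 7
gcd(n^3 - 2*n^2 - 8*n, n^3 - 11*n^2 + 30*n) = n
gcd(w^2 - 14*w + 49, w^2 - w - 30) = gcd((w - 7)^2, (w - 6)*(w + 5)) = 1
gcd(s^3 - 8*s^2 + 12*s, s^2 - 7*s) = s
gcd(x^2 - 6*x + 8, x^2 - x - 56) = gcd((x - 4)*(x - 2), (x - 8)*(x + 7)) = 1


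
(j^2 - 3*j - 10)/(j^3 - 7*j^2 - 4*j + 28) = (j - 5)/(j^2 - 9*j + 14)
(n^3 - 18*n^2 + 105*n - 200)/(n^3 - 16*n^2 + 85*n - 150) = (n - 8)/(n - 6)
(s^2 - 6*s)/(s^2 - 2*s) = (s - 6)/(s - 2)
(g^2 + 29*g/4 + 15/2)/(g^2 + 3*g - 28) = (4*g^2 + 29*g + 30)/(4*(g^2 + 3*g - 28))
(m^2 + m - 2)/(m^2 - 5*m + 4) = (m + 2)/(m - 4)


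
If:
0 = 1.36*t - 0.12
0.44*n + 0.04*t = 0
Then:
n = -0.01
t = 0.09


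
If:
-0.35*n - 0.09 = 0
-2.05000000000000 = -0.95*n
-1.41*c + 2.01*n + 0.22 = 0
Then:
No Solution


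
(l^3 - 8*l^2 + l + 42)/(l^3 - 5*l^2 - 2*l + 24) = (l - 7)/(l - 4)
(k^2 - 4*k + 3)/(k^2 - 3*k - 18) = (-k^2 + 4*k - 3)/(-k^2 + 3*k + 18)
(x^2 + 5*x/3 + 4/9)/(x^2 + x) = (9*x^2 + 15*x + 4)/(9*x*(x + 1))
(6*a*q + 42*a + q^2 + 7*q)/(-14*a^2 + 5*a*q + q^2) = (6*a*q + 42*a + q^2 + 7*q)/(-14*a^2 + 5*a*q + q^2)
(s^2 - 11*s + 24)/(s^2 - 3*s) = (s - 8)/s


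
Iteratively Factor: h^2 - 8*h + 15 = (h - 5)*(h - 3)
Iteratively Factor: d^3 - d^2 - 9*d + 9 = (d + 3)*(d^2 - 4*d + 3) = (d - 1)*(d + 3)*(d - 3)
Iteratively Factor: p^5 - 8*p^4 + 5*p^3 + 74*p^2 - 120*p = (p)*(p^4 - 8*p^3 + 5*p^2 + 74*p - 120) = p*(p - 2)*(p^3 - 6*p^2 - 7*p + 60) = p*(p - 5)*(p - 2)*(p^2 - p - 12) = p*(p - 5)*(p - 2)*(p + 3)*(p - 4)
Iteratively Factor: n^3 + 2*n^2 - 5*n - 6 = (n - 2)*(n^2 + 4*n + 3) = (n - 2)*(n + 3)*(n + 1)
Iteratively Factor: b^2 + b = (b + 1)*(b)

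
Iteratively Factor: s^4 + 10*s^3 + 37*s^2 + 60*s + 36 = (s + 3)*(s^3 + 7*s^2 + 16*s + 12) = (s + 2)*(s + 3)*(s^2 + 5*s + 6) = (s + 2)^2*(s + 3)*(s + 3)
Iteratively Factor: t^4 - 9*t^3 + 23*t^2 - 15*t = (t - 3)*(t^3 - 6*t^2 + 5*t) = (t - 5)*(t - 3)*(t^2 - t) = (t - 5)*(t - 3)*(t - 1)*(t)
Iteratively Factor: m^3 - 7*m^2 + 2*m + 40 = (m - 5)*(m^2 - 2*m - 8) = (m - 5)*(m - 4)*(m + 2)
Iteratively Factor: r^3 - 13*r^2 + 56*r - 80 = (r - 4)*(r^2 - 9*r + 20) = (r - 5)*(r - 4)*(r - 4)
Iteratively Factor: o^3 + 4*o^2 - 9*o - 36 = (o - 3)*(o^2 + 7*o + 12) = (o - 3)*(o + 3)*(o + 4)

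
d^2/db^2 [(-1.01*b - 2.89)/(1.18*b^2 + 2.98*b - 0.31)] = (-(1.01*b + 2.89)*(2.36*b + 2.98)*(4.72*b + 5.96) + (7.1508*b + 12.84)*(1.18*b^2 + 2.98*b - 0.31))/(1.18*b^2 + 2.98*b - 0.31)^3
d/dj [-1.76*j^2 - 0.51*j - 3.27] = -3.52*j - 0.51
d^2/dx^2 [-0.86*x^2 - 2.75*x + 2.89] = -1.72000000000000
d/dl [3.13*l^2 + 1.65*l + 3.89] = 6.26*l + 1.65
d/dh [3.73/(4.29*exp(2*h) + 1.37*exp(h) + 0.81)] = (-32.0034*exp(h) - 5.1101)*exp(h)/(4.29*exp(2*h) + 1.37*exp(h) + 0.81)^2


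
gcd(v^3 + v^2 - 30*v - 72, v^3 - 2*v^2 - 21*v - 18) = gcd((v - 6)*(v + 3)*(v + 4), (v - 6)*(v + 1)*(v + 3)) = v^2 - 3*v - 18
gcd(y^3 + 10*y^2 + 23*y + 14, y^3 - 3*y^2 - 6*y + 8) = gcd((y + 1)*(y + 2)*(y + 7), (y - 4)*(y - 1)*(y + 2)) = y + 2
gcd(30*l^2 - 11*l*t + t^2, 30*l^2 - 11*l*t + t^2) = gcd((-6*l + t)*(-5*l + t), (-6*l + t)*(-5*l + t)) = 30*l^2 - 11*l*t + t^2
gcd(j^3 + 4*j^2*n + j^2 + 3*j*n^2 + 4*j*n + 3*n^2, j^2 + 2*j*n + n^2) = j + n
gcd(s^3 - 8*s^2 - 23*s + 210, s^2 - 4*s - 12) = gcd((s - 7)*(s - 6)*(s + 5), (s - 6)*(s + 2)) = s - 6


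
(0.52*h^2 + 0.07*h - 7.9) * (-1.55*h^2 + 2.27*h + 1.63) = -0.806*h^4 + 1.0719*h^3 + 13.2515*h^2 - 17.8189*h - 12.877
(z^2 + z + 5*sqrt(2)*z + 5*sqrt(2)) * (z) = z^3 + z^2 + 5*sqrt(2)*z^2 + 5*sqrt(2)*z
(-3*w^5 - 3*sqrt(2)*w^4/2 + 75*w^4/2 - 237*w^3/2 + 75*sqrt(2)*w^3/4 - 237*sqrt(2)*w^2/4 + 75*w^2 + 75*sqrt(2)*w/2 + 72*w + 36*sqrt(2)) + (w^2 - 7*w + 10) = -3*w^5 - 3*sqrt(2)*w^4/2 + 75*w^4/2 - 237*w^3/2 + 75*sqrt(2)*w^3/4 - 237*sqrt(2)*w^2/4 + 76*w^2 + 75*sqrt(2)*w/2 + 65*w + 10 + 36*sqrt(2)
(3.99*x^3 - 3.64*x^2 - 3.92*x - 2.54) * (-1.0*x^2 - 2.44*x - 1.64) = -3.99*x^5 - 6.0956*x^4 + 6.258*x^3 + 18.0744*x^2 + 12.6264*x + 4.1656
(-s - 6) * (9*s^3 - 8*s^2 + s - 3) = -9*s^4 - 46*s^3 + 47*s^2 - 3*s + 18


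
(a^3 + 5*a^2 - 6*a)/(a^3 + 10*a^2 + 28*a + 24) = a*(a - 1)/(a^2 + 4*a + 4)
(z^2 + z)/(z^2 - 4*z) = (z + 1)/(z - 4)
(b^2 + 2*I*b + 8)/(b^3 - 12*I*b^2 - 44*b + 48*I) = (b + 4*I)/(b^2 - 10*I*b - 24)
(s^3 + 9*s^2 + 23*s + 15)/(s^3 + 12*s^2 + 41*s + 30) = (s + 3)/(s + 6)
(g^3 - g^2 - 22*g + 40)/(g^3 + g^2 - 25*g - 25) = (g^2 - 6*g + 8)/(g^2 - 4*g - 5)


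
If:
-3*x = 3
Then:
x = -1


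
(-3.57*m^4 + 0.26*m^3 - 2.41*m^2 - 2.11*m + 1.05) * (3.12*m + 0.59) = -11.1384*m^5 - 1.2951*m^4 - 7.3658*m^3 - 8.0051*m^2 + 2.0311*m + 0.6195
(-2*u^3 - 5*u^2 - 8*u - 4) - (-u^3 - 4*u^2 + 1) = -u^3 - u^2 - 8*u - 5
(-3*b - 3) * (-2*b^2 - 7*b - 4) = 6*b^3 + 27*b^2 + 33*b + 12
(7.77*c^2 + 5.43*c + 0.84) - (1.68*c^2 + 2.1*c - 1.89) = 6.09*c^2 + 3.33*c + 2.73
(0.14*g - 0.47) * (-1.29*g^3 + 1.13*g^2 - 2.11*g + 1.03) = -0.1806*g^4 + 0.7645*g^3 - 0.8265*g^2 + 1.1359*g - 0.4841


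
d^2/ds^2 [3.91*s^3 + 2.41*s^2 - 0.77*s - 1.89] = 23.46*s + 4.82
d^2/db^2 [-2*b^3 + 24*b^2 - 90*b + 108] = 48 - 12*b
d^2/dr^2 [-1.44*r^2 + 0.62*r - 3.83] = -2.88000000000000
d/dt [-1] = 0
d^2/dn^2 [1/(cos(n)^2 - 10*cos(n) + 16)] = (-8*sin(n)^4 + 76*sin(n)^2 - 395*cos(n) + 15*cos(3*n) + 268)/(2*(cos(n) - 8)^3*(cos(n) - 2)^3)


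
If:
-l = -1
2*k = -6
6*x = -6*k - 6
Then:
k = -3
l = 1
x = 2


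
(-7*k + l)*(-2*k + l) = 14*k^2 - 9*k*l + l^2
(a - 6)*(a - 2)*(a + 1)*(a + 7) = a^4 - 45*a^2 + 40*a + 84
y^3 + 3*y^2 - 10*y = y*(y - 2)*(y + 5)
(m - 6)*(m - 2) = m^2 - 8*m + 12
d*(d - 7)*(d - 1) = d^3 - 8*d^2 + 7*d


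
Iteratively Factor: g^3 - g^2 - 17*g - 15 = (g + 3)*(g^2 - 4*g - 5) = (g - 5)*(g + 3)*(g + 1)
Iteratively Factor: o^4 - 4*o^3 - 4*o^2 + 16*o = (o - 2)*(o^3 - 2*o^2 - 8*o) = o*(o - 2)*(o^2 - 2*o - 8) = o*(o - 4)*(o - 2)*(o + 2)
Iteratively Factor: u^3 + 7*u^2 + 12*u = (u)*(u^2 + 7*u + 12) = u*(u + 4)*(u + 3)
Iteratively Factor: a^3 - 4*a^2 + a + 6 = (a - 3)*(a^2 - a - 2) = (a - 3)*(a + 1)*(a - 2)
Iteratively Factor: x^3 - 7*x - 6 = (x - 3)*(x^2 + 3*x + 2) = (x - 3)*(x + 1)*(x + 2)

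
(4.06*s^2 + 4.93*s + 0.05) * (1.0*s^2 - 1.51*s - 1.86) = 4.06*s^4 - 1.2006*s^3 - 14.9459*s^2 - 9.2453*s - 0.093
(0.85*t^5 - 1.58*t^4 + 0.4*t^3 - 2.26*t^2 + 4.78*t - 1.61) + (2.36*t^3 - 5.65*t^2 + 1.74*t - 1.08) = 0.85*t^5 - 1.58*t^4 + 2.76*t^3 - 7.91*t^2 + 6.52*t - 2.69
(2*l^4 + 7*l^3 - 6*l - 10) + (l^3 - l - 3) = 2*l^4 + 8*l^3 - 7*l - 13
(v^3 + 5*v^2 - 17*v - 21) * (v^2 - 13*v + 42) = v^5 - 8*v^4 - 40*v^3 + 410*v^2 - 441*v - 882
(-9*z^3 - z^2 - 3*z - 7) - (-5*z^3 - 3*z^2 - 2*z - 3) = -4*z^3 + 2*z^2 - z - 4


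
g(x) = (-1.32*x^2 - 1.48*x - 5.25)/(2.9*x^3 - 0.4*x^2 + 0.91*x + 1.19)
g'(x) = (-2.64*x - 1.48)/(2.9*x^3 - 0.4*x^2 + 0.91*x + 1.19) + (-8.7*x^2 + 0.8*x - 0.91)*(-1.32*x^2 - 1.48*x - 5.25)/(2.9*x^3 - 0.4*x^2 + 0.91*x + 1.19)^2 = (3.828*x^4 + 8.584*x^3 + 43.8818*x^2 - 7.3416*x + 3.0163)/(8.41*x^6 - 2.32*x^5 + 5.438*x^4 + 6.174*x^3 - 0.1239*x^2 + 2.1658*x + 1.4161)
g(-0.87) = 2.73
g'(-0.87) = 11.90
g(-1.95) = 0.31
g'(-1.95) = 0.32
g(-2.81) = 0.17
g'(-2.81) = 0.09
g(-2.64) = 0.18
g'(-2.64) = 0.11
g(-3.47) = 0.13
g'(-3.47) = 0.05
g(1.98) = -0.56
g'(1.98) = 0.50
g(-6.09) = 0.07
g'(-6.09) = 0.01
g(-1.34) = 0.73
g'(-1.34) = 1.40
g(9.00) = -0.06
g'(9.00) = 0.01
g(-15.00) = 0.03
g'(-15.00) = 0.00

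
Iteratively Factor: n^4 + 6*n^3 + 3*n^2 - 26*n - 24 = (n + 3)*(n^3 + 3*n^2 - 6*n - 8) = (n - 2)*(n + 3)*(n^2 + 5*n + 4) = (n - 2)*(n + 1)*(n + 3)*(n + 4)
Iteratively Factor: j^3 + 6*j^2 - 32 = (j - 2)*(j^2 + 8*j + 16) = (j - 2)*(j + 4)*(j + 4)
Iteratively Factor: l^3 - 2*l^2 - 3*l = (l - 3)*(l^2 + l) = (l - 3)*(l + 1)*(l)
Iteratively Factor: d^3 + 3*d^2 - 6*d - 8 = (d - 2)*(d^2 + 5*d + 4) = (d - 2)*(d + 1)*(d + 4)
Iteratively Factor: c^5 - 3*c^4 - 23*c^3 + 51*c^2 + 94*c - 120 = (c - 5)*(c^4 + 2*c^3 - 13*c^2 - 14*c + 24) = (c - 5)*(c - 1)*(c^3 + 3*c^2 - 10*c - 24) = (c - 5)*(c - 1)*(c + 4)*(c^2 - c - 6) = (c - 5)*(c - 3)*(c - 1)*(c + 4)*(c + 2)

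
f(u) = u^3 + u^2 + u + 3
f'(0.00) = 1.00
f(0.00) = 3.00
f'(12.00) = 457.00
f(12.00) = 1887.00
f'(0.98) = 5.84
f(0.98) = 5.88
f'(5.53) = 103.80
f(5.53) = 208.22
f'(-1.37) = 3.89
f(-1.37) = 0.94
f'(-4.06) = 42.33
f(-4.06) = -51.50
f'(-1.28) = 3.36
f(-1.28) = 1.26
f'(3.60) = 47.08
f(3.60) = 66.22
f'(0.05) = 1.11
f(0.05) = 3.05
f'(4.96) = 84.72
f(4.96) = 154.59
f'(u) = 3*u^2 + 2*u + 1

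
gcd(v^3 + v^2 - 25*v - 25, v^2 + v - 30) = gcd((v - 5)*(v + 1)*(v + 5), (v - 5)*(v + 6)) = v - 5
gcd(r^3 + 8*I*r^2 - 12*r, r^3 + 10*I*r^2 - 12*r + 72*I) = r + 6*I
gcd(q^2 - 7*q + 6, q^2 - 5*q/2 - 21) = q - 6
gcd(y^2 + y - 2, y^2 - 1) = y - 1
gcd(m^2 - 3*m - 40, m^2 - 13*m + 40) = m - 8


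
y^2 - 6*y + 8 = (y - 4)*(y - 2)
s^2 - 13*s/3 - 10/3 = (s - 5)*(s + 2/3)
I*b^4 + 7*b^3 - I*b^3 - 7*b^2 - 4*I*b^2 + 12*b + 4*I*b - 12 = (b - 6*I)*(b - 2*I)*(b + I)*(I*b - I)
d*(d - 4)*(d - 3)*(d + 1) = d^4 - 6*d^3 + 5*d^2 + 12*d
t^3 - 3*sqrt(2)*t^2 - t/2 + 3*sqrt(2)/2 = (t - 3*sqrt(2))*(t - sqrt(2)/2)*(t + sqrt(2)/2)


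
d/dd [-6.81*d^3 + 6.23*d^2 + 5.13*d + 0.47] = -20.43*d^2 + 12.46*d + 5.13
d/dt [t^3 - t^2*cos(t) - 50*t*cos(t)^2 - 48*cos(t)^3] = t^2*sin(t) + 3*t^2 + 50*t*sin(2*t) - 2*t*cos(t) + 144*sin(t)*cos(t)^2 - 50*cos(t)^2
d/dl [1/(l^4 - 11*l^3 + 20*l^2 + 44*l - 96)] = (-4*l^3 + 33*l^2 - 40*l - 44)/(l^4 - 11*l^3 + 20*l^2 + 44*l - 96)^2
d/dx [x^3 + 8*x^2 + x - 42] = 3*x^2 + 16*x + 1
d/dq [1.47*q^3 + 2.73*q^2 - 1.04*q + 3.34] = 4.41*q^2 + 5.46*q - 1.04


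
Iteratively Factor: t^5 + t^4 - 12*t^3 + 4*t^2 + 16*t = (t - 2)*(t^4 + 3*t^3 - 6*t^2 - 8*t) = (t - 2)*(t + 4)*(t^3 - t^2 - 2*t) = t*(t - 2)*(t + 4)*(t^2 - t - 2) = t*(t - 2)^2*(t + 4)*(t + 1)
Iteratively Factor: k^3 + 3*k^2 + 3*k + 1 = (k + 1)*(k^2 + 2*k + 1) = (k + 1)^2*(k + 1)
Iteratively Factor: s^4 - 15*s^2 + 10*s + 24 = (s - 2)*(s^3 + 2*s^2 - 11*s - 12) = (s - 2)*(s + 4)*(s^2 - 2*s - 3) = (s - 3)*(s - 2)*(s + 4)*(s + 1)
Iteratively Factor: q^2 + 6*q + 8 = (q + 4)*(q + 2)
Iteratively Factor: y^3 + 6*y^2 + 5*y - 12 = (y + 3)*(y^2 + 3*y - 4) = (y - 1)*(y + 3)*(y + 4)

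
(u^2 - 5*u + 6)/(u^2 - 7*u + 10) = (u - 3)/(u - 5)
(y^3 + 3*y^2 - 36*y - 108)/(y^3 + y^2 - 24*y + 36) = (y^2 - 3*y - 18)/(y^2 - 5*y + 6)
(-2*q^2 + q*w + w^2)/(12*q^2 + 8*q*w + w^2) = (-q + w)/(6*q + w)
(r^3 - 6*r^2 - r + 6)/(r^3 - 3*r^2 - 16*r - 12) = (r - 1)/(r + 2)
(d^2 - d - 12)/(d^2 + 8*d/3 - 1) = 3*(d - 4)/(3*d - 1)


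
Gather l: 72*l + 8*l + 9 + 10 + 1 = 80*l + 20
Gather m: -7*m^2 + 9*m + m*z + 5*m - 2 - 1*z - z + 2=-7*m^2 + m*(z + 14) - 2*z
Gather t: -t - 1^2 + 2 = 1 - t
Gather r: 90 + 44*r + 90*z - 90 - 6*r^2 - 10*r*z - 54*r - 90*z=-6*r^2 + r*(-10*z - 10)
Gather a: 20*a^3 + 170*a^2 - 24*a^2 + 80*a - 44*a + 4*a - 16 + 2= 20*a^3 + 146*a^2 + 40*a - 14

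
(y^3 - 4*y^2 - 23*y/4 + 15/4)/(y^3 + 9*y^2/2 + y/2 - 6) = (2*y^2 - 11*y + 5)/(2*(y^2 + 3*y - 4))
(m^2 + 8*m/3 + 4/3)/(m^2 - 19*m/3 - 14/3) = (m + 2)/(m - 7)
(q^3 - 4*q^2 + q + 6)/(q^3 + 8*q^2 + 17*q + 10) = (q^2 - 5*q + 6)/(q^2 + 7*q + 10)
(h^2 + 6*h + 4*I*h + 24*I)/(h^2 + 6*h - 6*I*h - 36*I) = (h + 4*I)/(h - 6*I)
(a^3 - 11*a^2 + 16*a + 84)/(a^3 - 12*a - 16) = (a^2 - 13*a + 42)/(a^2 - 2*a - 8)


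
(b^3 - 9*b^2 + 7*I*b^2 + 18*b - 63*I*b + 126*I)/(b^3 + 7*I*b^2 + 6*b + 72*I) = (b^3 + b^2*(-9 + 7*I) + b*(18 - 63*I) + 126*I)/(b^3 + 7*I*b^2 + 6*b + 72*I)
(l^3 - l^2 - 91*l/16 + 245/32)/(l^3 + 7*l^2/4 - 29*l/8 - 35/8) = (l - 7/4)/(l + 1)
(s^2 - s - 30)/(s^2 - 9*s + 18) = (s + 5)/(s - 3)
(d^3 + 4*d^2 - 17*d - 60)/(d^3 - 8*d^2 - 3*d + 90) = (d^2 + d - 20)/(d^2 - 11*d + 30)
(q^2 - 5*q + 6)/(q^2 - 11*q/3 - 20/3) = 3*(-q^2 + 5*q - 6)/(-3*q^2 + 11*q + 20)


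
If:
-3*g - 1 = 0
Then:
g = -1/3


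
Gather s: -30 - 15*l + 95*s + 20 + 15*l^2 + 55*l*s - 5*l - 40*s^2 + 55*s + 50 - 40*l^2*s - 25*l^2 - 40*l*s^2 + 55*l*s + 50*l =-10*l^2 + 30*l + s^2*(-40*l - 40) + s*(-40*l^2 + 110*l + 150) + 40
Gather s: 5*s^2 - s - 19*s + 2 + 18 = 5*s^2 - 20*s + 20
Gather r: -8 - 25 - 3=-36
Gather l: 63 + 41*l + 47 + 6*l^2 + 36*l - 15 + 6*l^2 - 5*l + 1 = 12*l^2 + 72*l + 96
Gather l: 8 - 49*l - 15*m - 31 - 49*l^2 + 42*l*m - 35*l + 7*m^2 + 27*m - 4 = -49*l^2 + l*(42*m - 84) + 7*m^2 + 12*m - 27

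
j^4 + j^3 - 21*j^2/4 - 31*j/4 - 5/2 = (j - 5/2)*(j + 1/2)*(j + 1)*(j + 2)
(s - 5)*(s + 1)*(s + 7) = s^3 + 3*s^2 - 33*s - 35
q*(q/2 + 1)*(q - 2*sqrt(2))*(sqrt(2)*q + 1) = sqrt(2)*q^4/2 - 3*q^3/2 + sqrt(2)*q^3 - 3*q^2 - sqrt(2)*q^2 - 2*sqrt(2)*q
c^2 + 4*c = c*(c + 4)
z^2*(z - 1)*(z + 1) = z^4 - z^2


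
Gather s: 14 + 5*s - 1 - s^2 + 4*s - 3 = -s^2 + 9*s + 10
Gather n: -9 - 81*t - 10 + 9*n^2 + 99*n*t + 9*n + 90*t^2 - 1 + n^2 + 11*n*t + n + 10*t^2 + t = 10*n^2 + n*(110*t + 10) + 100*t^2 - 80*t - 20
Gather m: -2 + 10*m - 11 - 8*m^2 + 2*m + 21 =-8*m^2 + 12*m + 8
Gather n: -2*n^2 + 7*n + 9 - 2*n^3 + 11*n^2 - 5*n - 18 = -2*n^3 + 9*n^2 + 2*n - 9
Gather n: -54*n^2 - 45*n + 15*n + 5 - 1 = -54*n^2 - 30*n + 4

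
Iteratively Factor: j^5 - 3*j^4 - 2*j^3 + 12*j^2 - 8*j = (j - 2)*(j^4 - j^3 - 4*j^2 + 4*j) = (j - 2)*(j + 2)*(j^3 - 3*j^2 + 2*j) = (j - 2)*(j - 1)*(j + 2)*(j^2 - 2*j) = j*(j - 2)*(j - 1)*(j + 2)*(j - 2)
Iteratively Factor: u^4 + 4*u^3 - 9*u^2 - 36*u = (u + 4)*(u^3 - 9*u) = u*(u + 4)*(u^2 - 9) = u*(u + 3)*(u + 4)*(u - 3)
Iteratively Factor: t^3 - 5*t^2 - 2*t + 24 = (t - 4)*(t^2 - t - 6) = (t - 4)*(t - 3)*(t + 2)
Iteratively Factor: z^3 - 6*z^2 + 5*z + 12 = (z - 3)*(z^2 - 3*z - 4) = (z - 4)*(z - 3)*(z + 1)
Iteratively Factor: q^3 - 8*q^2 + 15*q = (q - 3)*(q^2 - 5*q) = (q - 5)*(q - 3)*(q)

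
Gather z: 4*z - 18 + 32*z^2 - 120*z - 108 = 32*z^2 - 116*z - 126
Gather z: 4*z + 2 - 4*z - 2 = 0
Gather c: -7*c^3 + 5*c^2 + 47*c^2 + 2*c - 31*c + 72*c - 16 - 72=-7*c^3 + 52*c^2 + 43*c - 88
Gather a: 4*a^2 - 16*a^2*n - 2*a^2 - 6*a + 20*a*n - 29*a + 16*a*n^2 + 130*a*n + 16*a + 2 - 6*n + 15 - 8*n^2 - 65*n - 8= a^2*(2 - 16*n) + a*(16*n^2 + 150*n - 19) - 8*n^2 - 71*n + 9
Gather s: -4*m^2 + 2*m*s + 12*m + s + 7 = -4*m^2 + 12*m + s*(2*m + 1) + 7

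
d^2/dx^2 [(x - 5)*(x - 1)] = 2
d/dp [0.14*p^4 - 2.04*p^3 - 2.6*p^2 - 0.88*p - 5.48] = 0.56*p^3 - 6.12*p^2 - 5.2*p - 0.88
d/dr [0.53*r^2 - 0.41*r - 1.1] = 1.06*r - 0.41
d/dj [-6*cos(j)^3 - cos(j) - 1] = (18*cos(j)^2 + 1)*sin(j)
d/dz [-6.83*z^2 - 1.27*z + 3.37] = -13.66*z - 1.27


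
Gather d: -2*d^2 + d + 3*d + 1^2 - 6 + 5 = -2*d^2 + 4*d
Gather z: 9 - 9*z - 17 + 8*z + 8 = -z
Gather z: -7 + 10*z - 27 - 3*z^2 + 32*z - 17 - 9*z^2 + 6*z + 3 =-12*z^2 + 48*z - 48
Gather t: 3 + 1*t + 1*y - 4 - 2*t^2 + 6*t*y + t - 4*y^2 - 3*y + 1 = -2*t^2 + t*(6*y + 2) - 4*y^2 - 2*y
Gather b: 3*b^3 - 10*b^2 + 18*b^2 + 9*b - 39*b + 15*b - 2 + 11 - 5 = 3*b^3 + 8*b^2 - 15*b + 4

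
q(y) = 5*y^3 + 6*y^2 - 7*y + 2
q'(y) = 15*y^2 + 12*y - 7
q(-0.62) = 7.45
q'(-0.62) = -8.67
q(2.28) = 76.49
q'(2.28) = 98.34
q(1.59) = 26.14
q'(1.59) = 50.00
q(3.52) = 269.77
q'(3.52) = 221.10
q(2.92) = 157.20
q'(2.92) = 155.94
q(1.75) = 34.92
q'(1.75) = 59.94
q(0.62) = 1.16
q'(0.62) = 6.21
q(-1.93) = 1.91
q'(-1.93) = 25.71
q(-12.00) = -7690.00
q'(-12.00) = 2009.00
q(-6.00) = -820.00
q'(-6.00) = 461.00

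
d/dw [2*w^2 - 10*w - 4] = 4*w - 10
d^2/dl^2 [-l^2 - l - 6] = -2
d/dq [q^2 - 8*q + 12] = 2*q - 8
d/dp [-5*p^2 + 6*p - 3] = 6 - 10*p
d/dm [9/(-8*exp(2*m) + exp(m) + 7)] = (144*exp(m) - 9)*exp(m)/(-8*exp(2*m) + exp(m) + 7)^2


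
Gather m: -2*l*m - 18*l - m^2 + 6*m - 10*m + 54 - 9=-18*l - m^2 + m*(-2*l - 4) + 45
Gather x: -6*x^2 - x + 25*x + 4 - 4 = -6*x^2 + 24*x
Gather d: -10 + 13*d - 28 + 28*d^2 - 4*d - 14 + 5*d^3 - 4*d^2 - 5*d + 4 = 5*d^3 + 24*d^2 + 4*d - 48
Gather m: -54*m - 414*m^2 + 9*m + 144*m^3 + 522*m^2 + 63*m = 144*m^3 + 108*m^2 + 18*m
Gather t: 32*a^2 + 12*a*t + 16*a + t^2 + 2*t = 32*a^2 + 16*a + t^2 + t*(12*a + 2)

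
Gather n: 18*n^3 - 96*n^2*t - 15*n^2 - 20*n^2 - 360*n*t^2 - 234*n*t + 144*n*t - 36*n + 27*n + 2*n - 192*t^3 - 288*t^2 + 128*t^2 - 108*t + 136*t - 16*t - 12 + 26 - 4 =18*n^3 + n^2*(-96*t - 35) + n*(-360*t^2 - 90*t - 7) - 192*t^3 - 160*t^2 + 12*t + 10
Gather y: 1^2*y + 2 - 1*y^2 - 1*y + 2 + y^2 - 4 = 0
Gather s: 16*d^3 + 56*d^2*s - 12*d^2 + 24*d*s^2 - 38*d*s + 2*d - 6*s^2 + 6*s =16*d^3 - 12*d^2 + 2*d + s^2*(24*d - 6) + s*(56*d^2 - 38*d + 6)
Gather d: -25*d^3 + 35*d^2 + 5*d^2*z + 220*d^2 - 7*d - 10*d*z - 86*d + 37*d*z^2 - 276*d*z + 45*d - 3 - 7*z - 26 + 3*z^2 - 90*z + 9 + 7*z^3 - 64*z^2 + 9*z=-25*d^3 + d^2*(5*z + 255) + d*(37*z^2 - 286*z - 48) + 7*z^3 - 61*z^2 - 88*z - 20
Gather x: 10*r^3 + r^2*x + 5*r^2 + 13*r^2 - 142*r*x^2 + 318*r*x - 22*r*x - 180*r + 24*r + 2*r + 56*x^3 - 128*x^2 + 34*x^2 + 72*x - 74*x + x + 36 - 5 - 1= 10*r^3 + 18*r^2 - 154*r + 56*x^3 + x^2*(-142*r - 94) + x*(r^2 + 296*r - 1) + 30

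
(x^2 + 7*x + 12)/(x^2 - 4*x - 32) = (x + 3)/(x - 8)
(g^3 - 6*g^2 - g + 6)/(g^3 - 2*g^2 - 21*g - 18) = (g - 1)/(g + 3)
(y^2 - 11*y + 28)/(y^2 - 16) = (y - 7)/(y + 4)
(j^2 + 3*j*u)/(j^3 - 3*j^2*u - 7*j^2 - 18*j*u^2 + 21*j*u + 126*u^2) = j/(j^2 - 6*j*u - 7*j + 42*u)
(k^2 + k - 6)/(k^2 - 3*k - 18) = (k - 2)/(k - 6)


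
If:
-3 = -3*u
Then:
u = 1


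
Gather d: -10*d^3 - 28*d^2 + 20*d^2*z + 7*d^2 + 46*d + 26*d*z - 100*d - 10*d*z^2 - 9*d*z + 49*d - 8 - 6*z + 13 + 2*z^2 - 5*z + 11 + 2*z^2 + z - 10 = -10*d^3 + d^2*(20*z - 21) + d*(-10*z^2 + 17*z - 5) + 4*z^2 - 10*z + 6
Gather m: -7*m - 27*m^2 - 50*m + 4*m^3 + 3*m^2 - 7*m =4*m^3 - 24*m^2 - 64*m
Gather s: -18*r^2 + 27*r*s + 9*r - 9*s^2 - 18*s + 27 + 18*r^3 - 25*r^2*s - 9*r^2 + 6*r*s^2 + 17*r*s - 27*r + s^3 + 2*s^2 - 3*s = 18*r^3 - 27*r^2 - 18*r + s^3 + s^2*(6*r - 7) + s*(-25*r^2 + 44*r - 21) + 27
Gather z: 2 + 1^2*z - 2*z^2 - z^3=-z^3 - 2*z^2 + z + 2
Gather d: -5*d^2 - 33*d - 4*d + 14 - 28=-5*d^2 - 37*d - 14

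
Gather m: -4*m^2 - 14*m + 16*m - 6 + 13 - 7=-4*m^2 + 2*m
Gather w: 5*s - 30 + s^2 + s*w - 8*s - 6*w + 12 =s^2 - 3*s + w*(s - 6) - 18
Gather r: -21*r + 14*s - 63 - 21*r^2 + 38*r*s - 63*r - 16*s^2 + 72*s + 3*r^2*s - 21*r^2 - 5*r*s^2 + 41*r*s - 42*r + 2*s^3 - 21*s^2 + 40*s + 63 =r^2*(3*s - 42) + r*(-5*s^2 + 79*s - 126) + 2*s^3 - 37*s^2 + 126*s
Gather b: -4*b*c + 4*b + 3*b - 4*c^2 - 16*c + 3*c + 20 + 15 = b*(7 - 4*c) - 4*c^2 - 13*c + 35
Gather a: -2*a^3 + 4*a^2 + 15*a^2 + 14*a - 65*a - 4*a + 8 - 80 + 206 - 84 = -2*a^3 + 19*a^2 - 55*a + 50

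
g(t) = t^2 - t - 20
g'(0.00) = -1.00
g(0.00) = -20.00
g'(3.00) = 5.00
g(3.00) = -14.00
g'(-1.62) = -4.24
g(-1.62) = -15.76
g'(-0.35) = -1.70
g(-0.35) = -19.53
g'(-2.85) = -6.70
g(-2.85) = -9.03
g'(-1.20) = -3.40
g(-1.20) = -17.36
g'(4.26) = 7.52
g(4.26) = -6.11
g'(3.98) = 6.96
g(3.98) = -8.14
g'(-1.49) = -3.98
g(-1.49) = -16.29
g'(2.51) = 4.02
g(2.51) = -16.21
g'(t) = 2*t - 1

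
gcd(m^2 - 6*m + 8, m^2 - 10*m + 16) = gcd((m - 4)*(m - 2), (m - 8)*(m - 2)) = m - 2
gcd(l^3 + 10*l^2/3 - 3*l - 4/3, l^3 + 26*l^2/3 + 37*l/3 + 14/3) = 1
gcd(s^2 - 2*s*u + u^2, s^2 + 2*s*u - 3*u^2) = s - u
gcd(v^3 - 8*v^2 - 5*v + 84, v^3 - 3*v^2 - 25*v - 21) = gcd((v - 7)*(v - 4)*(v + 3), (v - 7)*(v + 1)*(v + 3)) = v^2 - 4*v - 21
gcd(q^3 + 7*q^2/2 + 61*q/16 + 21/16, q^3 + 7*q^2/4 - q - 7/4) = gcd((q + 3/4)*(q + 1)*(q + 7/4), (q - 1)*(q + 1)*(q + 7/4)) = q^2 + 11*q/4 + 7/4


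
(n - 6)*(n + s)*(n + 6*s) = n^3 + 7*n^2*s - 6*n^2 + 6*n*s^2 - 42*n*s - 36*s^2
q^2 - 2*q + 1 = (q - 1)^2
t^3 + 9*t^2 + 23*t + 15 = (t + 1)*(t + 3)*(t + 5)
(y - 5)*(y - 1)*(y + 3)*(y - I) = y^4 - 3*y^3 - I*y^3 - 13*y^2 + 3*I*y^2 + 15*y + 13*I*y - 15*I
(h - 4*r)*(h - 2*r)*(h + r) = h^3 - 5*h^2*r + 2*h*r^2 + 8*r^3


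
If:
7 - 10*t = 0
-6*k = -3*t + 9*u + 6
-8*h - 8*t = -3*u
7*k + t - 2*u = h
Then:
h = -1631/2060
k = -583/2060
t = 7/10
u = -126/515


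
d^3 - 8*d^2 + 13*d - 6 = (d - 6)*(d - 1)^2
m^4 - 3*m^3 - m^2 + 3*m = m*(m - 3)*(m - 1)*(m + 1)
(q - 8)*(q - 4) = q^2 - 12*q + 32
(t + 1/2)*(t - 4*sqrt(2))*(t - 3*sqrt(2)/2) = t^3 - 11*sqrt(2)*t^2/2 + t^2/2 - 11*sqrt(2)*t/4 + 12*t + 6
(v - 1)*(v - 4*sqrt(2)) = v^2 - 4*sqrt(2)*v - v + 4*sqrt(2)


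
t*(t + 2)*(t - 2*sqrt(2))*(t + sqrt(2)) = t^4 - sqrt(2)*t^3 + 2*t^3 - 4*t^2 - 2*sqrt(2)*t^2 - 8*t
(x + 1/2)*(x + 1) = x^2 + 3*x/2 + 1/2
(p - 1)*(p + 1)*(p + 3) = p^3 + 3*p^2 - p - 3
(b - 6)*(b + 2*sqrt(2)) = b^2 - 6*b + 2*sqrt(2)*b - 12*sqrt(2)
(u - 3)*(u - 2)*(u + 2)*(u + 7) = u^4 + 4*u^3 - 25*u^2 - 16*u + 84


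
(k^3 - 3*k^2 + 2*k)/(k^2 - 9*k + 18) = k*(k^2 - 3*k + 2)/(k^2 - 9*k + 18)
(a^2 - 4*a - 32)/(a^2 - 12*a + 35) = (a^2 - 4*a - 32)/(a^2 - 12*a + 35)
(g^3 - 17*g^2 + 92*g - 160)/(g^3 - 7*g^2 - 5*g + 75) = (g^2 - 12*g + 32)/(g^2 - 2*g - 15)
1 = 1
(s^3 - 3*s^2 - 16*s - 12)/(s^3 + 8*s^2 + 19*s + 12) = (s^2 - 4*s - 12)/(s^2 + 7*s + 12)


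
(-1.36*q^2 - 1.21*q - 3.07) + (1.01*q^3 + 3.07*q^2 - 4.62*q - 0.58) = 1.01*q^3 + 1.71*q^2 - 5.83*q - 3.65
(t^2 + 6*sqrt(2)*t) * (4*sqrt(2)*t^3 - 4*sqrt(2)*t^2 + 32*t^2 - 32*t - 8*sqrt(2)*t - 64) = 4*sqrt(2)*t^5 - 4*sqrt(2)*t^4 + 80*t^4 - 80*t^3 + 184*sqrt(2)*t^3 - 192*sqrt(2)*t^2 - 160*t^2 - 384*sqrt(2)*t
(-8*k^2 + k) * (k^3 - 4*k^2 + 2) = -8*k^5 + 33*k^4 - 4*k^3 - 16*k^2 + 2*k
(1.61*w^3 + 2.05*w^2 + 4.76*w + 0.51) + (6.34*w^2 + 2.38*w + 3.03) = 1.61*w^3 + 8.39*w^2 + 7.14*w + 3.54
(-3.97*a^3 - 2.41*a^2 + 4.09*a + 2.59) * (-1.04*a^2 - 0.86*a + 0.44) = 4.1288*a^5 + 5.9206*a^4 - 3.9278*a^3 - 7.2714*a^2 - 0.4278*a + 1.1396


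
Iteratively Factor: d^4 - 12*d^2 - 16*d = (d)*(d^3 - 12*d - 16) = d*(d + 2)*(d^2 - 2*d - 8) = d*(d - 4)*(d + 2)*(d + 2)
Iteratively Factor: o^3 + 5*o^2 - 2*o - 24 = (o + 3)*(o^2 + 2*o - 8) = (o - 2)*(o + 3)*(o + 4)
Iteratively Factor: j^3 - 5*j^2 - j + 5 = (j - 1)*(j^2 - 4*j - 5) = (j - 1)*(j + 1)*(j - 5)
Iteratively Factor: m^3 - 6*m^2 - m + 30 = (m - 3)*(m^2 - 3*m - 10) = (m - 5)*(m - 3)*(m + 2)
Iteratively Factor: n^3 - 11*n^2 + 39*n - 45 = (n - 3)*(n^2 - 8*n + 15) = (n - 5)*(n - 3)*(n - 3)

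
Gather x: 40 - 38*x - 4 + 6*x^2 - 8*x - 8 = 6*x^2 - 46*x + 28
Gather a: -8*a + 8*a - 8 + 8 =0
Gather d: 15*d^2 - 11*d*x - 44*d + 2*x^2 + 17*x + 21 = 15*d^2 + d*(-11*x - 44) + 2*x^2 + 17*x + 21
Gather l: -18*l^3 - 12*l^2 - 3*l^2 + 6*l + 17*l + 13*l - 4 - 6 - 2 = -18*l^3 - 15*l^2 + 36*l - 12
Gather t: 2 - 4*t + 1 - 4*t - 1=2 - 8*t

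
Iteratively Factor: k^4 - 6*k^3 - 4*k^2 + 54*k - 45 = (k - 5)*(k^3 - k^2 - 9*k + 9) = (k - 5)*(k - 1)*(k^2 - 9) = (k - 5)*(k - 1)*(k + 3)*(k - 3)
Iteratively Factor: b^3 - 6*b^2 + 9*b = (b - 3)*(b^2 - 3*b) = b*(b - 3)*(b - 3)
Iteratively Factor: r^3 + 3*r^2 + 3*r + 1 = (r + 1)*(r^2 + 2*r + 1) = (r + 1)^2*(r + 1)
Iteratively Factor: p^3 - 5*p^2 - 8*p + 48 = (p + 3)*(p^2 - 8*p + 16) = (p - 4)*(p + 3)*(p - 4)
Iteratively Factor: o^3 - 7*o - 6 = (o + 1)*(o^2 - o - 6) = (o + 1)*(o + 2)*(o - 3)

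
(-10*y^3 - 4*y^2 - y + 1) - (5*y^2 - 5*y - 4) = -10*y^3 - 9*y^2 + 4*y + 5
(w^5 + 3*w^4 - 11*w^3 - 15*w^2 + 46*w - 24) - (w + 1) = w^5 + 3*w^4 - 11*w^3 - 15*w^2 + 45*w - 25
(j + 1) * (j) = j^2 + j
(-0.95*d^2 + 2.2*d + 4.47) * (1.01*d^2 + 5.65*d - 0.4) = -0.9595*d^4 - 3.1455*d^3 + 17.3247*d^2 + 24.3755*d - 1.788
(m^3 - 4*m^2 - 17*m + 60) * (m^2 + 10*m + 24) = m^5 + 6*m^4 - 33*m^3 - 206*m^2 + 192*m + 1440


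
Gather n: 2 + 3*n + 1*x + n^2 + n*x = n^2 + n*(x + 3) + x + 2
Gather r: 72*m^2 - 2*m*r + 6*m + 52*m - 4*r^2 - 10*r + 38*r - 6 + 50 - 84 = 72*m^2 + 58*m - 4*r^2 + r*(28 - 2*m) - 40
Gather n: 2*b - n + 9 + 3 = 2*b - n + 12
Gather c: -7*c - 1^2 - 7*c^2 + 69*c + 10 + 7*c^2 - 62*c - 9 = 0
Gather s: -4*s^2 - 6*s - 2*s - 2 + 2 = -4*s^2 - 8*s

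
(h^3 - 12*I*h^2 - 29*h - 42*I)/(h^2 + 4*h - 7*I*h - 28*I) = (h^2 - 5*I*h + 6)/(h + 4)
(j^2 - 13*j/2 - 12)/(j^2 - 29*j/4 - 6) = 2*(2*j + 3)/(4*j + 3)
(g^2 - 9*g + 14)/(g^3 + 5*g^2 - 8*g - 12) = (g - 7)/(g^2 + 7*g + 6)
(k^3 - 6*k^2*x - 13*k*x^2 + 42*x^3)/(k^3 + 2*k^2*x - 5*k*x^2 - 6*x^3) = (k - 7*x)/(k + x)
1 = 1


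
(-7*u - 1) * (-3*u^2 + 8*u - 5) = 21*u^3 - 53*u^2 + 27*u + 5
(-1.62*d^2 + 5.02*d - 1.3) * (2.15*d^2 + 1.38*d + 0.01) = -3.483*d^4 + 8.5574*d^3 + 4.1164*d^2 - 1.7438*d - 0.013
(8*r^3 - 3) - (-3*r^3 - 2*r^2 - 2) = 11*r^3 + 2*r^2 - 1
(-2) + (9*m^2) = 9*m^2 - 2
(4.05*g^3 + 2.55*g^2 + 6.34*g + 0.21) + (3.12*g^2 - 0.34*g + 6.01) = 4.05*g^3 + 5.67*g^2 + 6.0*g + 6.22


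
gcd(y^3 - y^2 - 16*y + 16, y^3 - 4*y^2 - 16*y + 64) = y^2 - 16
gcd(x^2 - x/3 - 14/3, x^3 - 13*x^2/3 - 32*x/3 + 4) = x + 2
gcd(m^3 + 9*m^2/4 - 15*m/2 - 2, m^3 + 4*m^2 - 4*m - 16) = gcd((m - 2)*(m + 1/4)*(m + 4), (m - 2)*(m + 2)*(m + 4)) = m^2 + 2*m - 8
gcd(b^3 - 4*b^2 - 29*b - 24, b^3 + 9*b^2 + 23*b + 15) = b^2 + 4*b + 3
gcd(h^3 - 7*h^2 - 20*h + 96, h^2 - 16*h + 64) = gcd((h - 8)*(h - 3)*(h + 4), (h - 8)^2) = h - 8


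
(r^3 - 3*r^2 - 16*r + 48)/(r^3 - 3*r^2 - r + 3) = (r^2 - 16)/(r^2 - 1)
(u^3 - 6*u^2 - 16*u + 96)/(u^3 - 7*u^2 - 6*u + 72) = (u + 4)/(u + 3)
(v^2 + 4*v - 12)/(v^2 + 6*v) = (v - 2)/v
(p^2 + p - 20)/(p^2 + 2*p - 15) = (p - 4)/(p - 3)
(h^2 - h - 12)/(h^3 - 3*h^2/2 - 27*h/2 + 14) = 2*(h + 3)/(2*h^2 + 5*h - 7)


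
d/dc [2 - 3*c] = -3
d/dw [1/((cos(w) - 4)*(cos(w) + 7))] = (2*cos(w) + 3)*sin(w)/((cos(w) - 4)^2*(cos(w) + 7)^2)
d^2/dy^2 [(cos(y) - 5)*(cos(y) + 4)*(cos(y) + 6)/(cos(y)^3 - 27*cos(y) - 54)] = (-347*(1 - cos(y)^2)^2 + 10*sin(y)^6 + 5*cos(y)^6 + 26*cos(y)^5 - 1944*cos(y)^3 + 5960*cos(y)^2 - 8208*cos(y) - 7439)/((cos(y) - 6)^3*(cos(y) + 3)^4)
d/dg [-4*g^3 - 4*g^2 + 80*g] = -12*g^2 - 8*g + 80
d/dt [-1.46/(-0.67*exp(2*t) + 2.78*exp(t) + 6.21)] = (4.0588 - 1.9564*exp(t))*exp(t)/(-0.67*exp(2*t) + 2.78*exp(t) + 6.21)^2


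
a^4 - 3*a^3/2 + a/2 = a*(a - 1)^2*(a + 1/2)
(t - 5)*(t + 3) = t^2 - 2*t - 15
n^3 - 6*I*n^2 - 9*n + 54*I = (n - 3)*(n + 3)*(n - 6*I)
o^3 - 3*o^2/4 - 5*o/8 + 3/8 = (o - 1)*(o - 1/2)*(o + 3/4)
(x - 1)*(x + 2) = x^2 + x - 2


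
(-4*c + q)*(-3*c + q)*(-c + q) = -12*c^3 + 19*c^2*q - 8*c*q^2 + q^3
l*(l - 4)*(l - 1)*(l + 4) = l^4 - l^3 - 16*l^2 + 16*l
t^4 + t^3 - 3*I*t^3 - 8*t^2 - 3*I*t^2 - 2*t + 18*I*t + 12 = (t - 2)*(t + 3)*(t - 2*I)*(t - I)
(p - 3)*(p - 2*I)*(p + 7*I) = p^3 - 3*p^2 + 5*I*p^2 + 14*p - 15*I*p - 42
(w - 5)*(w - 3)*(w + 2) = w^3 - 6*w^2 - w + 30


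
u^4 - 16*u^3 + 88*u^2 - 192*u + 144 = (u - 6)^2*(u - 2)^2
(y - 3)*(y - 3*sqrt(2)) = y^2 - 3*sqrt(2)*y - 3*y + 9*sqrt(2)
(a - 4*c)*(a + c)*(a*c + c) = a^3*c - 3*a^2*c^2 + a^2*c - 4*a*c^3 - 3*a*c^2 - 4*c^3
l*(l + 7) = l^2 + 7*l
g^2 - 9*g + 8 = (g - 8)*(g - 1)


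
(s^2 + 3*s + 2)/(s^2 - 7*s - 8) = (s + 2)/(s - 8)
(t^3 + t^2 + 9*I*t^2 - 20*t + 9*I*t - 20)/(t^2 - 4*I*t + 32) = (t^2 + t*(1 + 5*I) + 5*I)/(t - 8*I)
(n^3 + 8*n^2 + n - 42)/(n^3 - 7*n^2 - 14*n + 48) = (n + 7)/(n - 8)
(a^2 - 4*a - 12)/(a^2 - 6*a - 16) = (a - 6)/(a - 8)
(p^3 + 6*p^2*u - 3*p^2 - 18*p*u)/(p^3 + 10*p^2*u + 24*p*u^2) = (p - 3)/(p + 4*u)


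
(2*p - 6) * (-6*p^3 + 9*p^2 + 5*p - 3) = -12*p^4 + 54*p^3 - 44*p^2 - 36*p + 18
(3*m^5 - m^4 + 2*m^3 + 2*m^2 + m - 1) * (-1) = -3*m^5 + m^4 - 2*m^3 - 2*m^2 - m + 1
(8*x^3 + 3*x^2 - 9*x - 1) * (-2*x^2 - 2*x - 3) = -16*x^5 - 22*x^4 - 12*x^3 + 11*x^2 + 29*x + 3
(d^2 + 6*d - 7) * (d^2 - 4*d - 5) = d^4 + 2*d^3 - 36*d^2 - 2*d + 35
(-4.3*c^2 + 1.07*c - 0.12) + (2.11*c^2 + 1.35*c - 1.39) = -2.19*c^2 + 2.42*c - 1.51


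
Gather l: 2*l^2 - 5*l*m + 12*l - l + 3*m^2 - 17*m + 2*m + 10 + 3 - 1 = 2*l^2 + l*(11 - 5*m) + 3*m^2 - 15*m + 12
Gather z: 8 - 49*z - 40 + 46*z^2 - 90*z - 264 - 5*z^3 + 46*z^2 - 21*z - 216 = -5*z^3 + 92*z^2 - 160*z - 512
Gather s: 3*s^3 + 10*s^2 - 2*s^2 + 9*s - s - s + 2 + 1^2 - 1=3*s^3 + 8*s^2 + 7*s + 2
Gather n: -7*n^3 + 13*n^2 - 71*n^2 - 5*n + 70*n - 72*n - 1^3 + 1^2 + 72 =-7*n^3 - 58*n^2 - 7*n + 72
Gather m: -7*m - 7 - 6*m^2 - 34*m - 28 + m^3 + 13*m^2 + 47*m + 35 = m^3 + 7*m^2 + 6*m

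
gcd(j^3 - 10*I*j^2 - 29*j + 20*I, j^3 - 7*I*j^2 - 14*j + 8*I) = j^2 - 5*I*j - 4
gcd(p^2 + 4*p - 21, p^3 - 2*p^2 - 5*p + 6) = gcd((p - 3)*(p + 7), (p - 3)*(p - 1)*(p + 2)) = p - 3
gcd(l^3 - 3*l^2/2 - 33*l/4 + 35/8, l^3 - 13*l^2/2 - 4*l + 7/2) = l - 1/2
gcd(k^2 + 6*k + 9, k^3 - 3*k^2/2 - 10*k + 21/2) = k + 3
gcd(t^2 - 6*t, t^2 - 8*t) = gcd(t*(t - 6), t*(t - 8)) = t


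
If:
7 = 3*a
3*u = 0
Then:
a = 7/3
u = 0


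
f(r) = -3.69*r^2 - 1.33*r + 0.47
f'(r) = -7.38*r - 1.33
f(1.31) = -7.60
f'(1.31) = -11.00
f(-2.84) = -25.51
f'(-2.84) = 19.63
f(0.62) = -1.77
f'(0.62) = -5.91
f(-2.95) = -27.72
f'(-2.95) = 20.44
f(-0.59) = -0.03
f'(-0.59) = 3.02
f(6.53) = -165.56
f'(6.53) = -49.52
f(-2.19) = -14.31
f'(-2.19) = 14.83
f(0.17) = 0.14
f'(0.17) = -2.58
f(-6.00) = -124.39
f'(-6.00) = 42.95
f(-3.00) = -28.75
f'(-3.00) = 20.81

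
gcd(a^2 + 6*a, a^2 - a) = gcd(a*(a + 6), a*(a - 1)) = a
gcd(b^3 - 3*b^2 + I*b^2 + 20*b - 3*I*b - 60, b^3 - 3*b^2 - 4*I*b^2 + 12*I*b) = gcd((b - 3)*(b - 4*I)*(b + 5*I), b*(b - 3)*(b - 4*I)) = b^2 + b*(-3 - 4*I) + 12*I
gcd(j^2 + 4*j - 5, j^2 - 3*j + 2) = j - 1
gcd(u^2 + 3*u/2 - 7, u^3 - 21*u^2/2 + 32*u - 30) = u - 2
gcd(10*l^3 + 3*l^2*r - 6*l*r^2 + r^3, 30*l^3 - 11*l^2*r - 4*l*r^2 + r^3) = 10*l^2 - 7*l*r + r^2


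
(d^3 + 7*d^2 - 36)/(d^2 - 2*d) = d + 9 + 18/d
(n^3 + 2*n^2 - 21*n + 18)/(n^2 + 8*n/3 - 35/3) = 3*(n^3 + 2*n^2 - 21*n + 18)/(3*n^2 + 8*n - 35)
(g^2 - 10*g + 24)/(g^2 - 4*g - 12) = (g - 4)/(g + 2)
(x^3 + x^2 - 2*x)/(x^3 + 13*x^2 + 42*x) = (x^2 + x - 2)/(x^2 + 13*x + 42)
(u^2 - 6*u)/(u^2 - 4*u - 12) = u/(u + 2)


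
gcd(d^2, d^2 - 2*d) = d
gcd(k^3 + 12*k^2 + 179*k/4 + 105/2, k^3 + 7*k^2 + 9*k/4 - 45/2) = k^2 + 17*k/2 + 15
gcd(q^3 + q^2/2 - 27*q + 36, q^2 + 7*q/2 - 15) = q + 6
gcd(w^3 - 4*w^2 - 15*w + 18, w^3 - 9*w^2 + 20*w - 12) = w^2 - 7*w + 6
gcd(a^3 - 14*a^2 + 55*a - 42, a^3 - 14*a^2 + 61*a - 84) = a - 7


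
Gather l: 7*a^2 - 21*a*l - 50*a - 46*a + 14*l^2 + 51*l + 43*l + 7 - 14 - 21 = 7*a^2 - 96*a + 14*l^2 + l*(94 - 21*a) - 28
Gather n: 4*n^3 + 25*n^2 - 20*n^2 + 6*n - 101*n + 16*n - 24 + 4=4*n^3 + 5*n^2 - 79*n - 20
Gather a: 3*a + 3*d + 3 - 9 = 3*a + 3*d - 6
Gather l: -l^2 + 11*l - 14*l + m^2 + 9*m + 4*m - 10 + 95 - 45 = -l^2 - 3*l + m^2 + 13*m + 40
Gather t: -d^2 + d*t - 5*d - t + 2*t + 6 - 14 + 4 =-d^2 - 5*d + t*(d + 1) - 4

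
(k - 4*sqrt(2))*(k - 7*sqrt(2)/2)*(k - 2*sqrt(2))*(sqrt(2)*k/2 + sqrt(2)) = sqrt(2)*k^4/2 - 19*k^3/2 + sqrt(2)*k^3 - 19*k^2 + 29*sqrt(2)*k^2 - 56*k + 58*sqrt(2)*k - 112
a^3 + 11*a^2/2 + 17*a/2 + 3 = (a + 1/2)*(a + 2)*(a + 3)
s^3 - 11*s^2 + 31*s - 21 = (s - 7)*(s - 3)*(s - 1)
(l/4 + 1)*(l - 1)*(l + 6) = l^3/4 + 9*l^2/4 + 7*l/2 - 6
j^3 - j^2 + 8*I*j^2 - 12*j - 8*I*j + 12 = (j - 1)*(j + 2*I)*(j + 6*I)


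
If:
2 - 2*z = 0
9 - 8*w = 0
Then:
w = 9/8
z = 1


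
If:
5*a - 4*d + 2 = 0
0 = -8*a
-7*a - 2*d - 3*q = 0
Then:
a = 0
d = 1/2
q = -1/3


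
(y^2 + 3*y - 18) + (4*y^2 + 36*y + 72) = 5*y^2 + 39*y + 54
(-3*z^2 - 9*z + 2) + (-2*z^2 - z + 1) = -5*z^2 - 10*z + 3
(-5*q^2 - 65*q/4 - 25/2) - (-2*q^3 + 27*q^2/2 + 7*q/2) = 2*q^3 - 37*q^2/2 - 79*q/4 - 25/2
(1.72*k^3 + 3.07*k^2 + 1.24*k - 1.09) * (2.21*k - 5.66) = 3.8012*k^4 - 2.9505*k^3 - 14.6358*k^2 - 9.4273*k + 6.1694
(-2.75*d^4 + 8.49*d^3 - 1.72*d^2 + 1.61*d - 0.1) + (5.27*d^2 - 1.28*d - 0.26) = -2.75*d^4 + 8.49*d^3 + 3.55*d^2 + 0.33*d - 0.36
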